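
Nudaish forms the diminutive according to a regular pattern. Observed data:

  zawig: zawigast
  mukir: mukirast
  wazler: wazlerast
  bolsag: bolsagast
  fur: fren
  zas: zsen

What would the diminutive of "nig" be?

"nig" has 1 vowel. The stems with 1 vowel (fur → fren, zas → zsen) delete the last vowel and add -en.
The other pattern: stems with 2 vowels add -ast.
So nig → ngen.

ngen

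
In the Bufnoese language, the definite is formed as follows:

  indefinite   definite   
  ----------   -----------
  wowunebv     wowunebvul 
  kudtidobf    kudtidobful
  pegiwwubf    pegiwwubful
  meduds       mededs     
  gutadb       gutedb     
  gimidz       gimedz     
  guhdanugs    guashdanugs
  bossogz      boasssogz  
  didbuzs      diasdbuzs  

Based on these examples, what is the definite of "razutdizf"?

meduds and guhdanugs both end in -s yet inflect differently (mededs, guashdanugs), so the final letter is not what conditions the rule; the second-to-last letter is.
"razutdizf" has second-to-last letter 'z'. The one such stem in the data (didbuzs → diasdbuzs) inserts -as- after the first vowel (as do guhdanugs, bossogz), so the same rule applies.
So razutdizf → raaszutdizf.

raaszutdizf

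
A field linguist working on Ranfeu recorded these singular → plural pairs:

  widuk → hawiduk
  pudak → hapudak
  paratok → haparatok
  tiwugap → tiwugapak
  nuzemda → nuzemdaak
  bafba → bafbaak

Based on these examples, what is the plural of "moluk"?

pudak and tiwugap both have last vowel 'a' yet inflect differently (hapudak, tiwugapak), so the last vowel is not what conditions the rule; the final letter is.
"moluk" ends in -k. The stems ending in -k (widuk → hawiduk, pudak → hapudak, paratok → haparatok) add the prefix ha-.
The other pattern: stems ending in -a or -p add -ak.
So moluk → hamoluk.

hamoluk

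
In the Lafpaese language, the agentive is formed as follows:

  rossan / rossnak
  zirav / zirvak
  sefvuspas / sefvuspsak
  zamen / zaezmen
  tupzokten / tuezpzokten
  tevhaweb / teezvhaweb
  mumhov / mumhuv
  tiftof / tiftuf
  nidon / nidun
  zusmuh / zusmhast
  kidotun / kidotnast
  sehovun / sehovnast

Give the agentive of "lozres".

rossan and zamen both end in -n yet inflect differently (rossnak, zaezmen), so the final letter is not what conditions the rule; the last vowel is.
"lozres" has last vowel 'e'. The stems whose last vowel is 'e' (zamen → zaezmen, tupzokten → tuezpzokten, tevhaweb → teezvhaweb) insert -ez- after the first vowel.
So lozres → loezzres.

loezzres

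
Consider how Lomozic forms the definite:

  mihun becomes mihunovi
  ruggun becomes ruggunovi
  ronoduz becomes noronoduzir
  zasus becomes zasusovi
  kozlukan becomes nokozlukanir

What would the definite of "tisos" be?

tisosovi

ruggun and kozlukan both end in -n yet inflect differently (ruggunovi, nokozlukanir), so the final letter is not what conditions the rule; the number of vowels is.
"tisos" has 2 vowels. The stems with 2 vowels (ruggun → ruggunovi, zasus → zasusovi, mihun → mihunovi) add -ovi.
The other pattern: stems with 3 vowels add no- … -ir around the stem.
So tisos → tisosovi.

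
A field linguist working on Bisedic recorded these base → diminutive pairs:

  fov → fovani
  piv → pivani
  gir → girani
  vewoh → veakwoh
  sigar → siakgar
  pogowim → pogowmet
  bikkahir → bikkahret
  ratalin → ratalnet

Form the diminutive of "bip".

bipani

gir and sigar both end in -r yet inflect differently (girani, siakgar), so the final letter is not what conditions the rule; the number of vowels is.
"bip" has 1 vowel. The stems with 1 vowel (fov → fovani, piv → pivani, gir → girani) add -ani.
So bip → bipani.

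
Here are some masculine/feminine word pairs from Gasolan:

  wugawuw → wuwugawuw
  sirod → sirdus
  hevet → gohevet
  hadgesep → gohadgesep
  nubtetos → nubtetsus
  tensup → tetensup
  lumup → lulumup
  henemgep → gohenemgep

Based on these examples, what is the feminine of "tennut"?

lumup and henemgep both end in -p yet inflect differently (lulumup, gohenemgep), so the final letter is not what conditions the rule; the last vowel is.
"tennut" has last vowel 'u'. The stems whose last vowel is 'u' (lumup → lulumup, wugawuw → wuwugawuw, tensup → tetensup) repeat the first consonant+vowel as a prefix.
So tennut → tetennut.

tetennut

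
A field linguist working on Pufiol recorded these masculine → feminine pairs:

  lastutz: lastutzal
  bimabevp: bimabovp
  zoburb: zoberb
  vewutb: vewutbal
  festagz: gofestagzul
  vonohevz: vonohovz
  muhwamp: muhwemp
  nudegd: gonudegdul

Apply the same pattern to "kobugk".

gokobugkul

vonohevz and lastutz both end in -z yet inflect differently (vonohovz, lastutzal), so the final letter is not what conditions the rule; the second-to-last letter is.
"kobugk" has second-to-last letter 'g'. The stems whose second-to-last letter is 'g' (festagz → gofestagzul, nudegd → gonudegdul) add go- … -ul around the stem.
The other patterns: stems whose second-to-last letter is 'v' change the last vowel to 'o'; stems whose second-to-last letter is 't' add -al; stems whose second-to-last letter is 'm' or 'r' change the last vowel to 'e'.
So kobugk → gokobugkul.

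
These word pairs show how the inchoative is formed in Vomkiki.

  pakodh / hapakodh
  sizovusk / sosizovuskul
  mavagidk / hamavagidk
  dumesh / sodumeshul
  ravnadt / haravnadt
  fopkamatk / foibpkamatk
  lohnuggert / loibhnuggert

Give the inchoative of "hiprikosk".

sohiprikoskul

dumesh and pakodh both end in -h yet inflect differently (sodumeshul, hapakodh), so the final letter is not what conditions the rule; the second-to-last letter is.
"hiprikosk" has second-to-last letter 's'. The stems whose second-to-last letter is 's' (sizovusk → sosizovuskul, dumesh → sodumeshul) add so- … -ul around the stem.
So hiprikosk → sohiprikoskul.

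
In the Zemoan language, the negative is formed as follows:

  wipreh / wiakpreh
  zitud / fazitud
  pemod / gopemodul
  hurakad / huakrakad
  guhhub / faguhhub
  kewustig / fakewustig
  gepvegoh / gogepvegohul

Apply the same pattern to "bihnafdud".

fabihnafdud

zitud and hurakad both end in -d yet inflect differently (fazitud, huakrakad), so the final letter is not what conditions the rule; the last vowel is.
"bihnafdud" has last vowel 'u'. The stems whose last vowel is 'u' (guhhub → faguhhub, zitud → fazitud) add the prefix fa-.
So bihnafdud → fabihnafdud.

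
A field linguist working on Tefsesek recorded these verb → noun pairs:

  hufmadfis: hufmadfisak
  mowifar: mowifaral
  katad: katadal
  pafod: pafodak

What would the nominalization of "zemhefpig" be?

"zemhefpig" has last vowel 'i'. The one such stem in the data (hufmadfis → hufmadfisak) adds -ak, so the same rule applies.
The other pattern: stems whose last vowel is 'a' add -al.
So zemhefpig → zemhefpigak.

zemhefpigak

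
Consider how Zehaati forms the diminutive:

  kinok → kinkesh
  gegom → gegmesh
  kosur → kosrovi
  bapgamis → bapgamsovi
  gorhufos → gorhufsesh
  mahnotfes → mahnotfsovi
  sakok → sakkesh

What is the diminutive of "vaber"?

vabrovi

gorhufos and mahnotfes both end in -s yet inflect differently (gorhufsesh, mahnotfsovi), so the final letter is not what conditions the rule; the last vowel is.
"vaber" has last vowel 'e'. The one such stem in the data (mahnotfes → mahnotfsovi) deletes the last vowel and adds -ovi (as do kosur, bapgamis), so the same rule applies.
The other pattern: stems whose last vowel is 'o' delete the last vowel and add -esh.
So vaber → vabrovi.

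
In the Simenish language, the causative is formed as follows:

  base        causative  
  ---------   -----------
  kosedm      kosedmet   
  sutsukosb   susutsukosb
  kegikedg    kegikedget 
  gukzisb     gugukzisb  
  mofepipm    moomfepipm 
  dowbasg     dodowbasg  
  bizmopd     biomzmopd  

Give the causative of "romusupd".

roommusupd

mofepipm and kosedm both end in -m yet inflect differently (moomfepipm, kosedmet), so the final letter is not what conditions the rule; the second-to-last letter is.
"romusupd" has second-to-last letter 'p'. The stems whose second-to-last letter is 'p' (mofepipm → moomfepipm, bizmopd → biomzmopd) insert -om- after the first vowel.
So romusupd → roommusupd.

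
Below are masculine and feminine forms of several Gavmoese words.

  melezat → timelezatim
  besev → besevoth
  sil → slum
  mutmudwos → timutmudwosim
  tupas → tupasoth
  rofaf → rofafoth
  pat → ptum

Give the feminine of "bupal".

bupaloth

tupas and mutmudwos both end in -s yet inflect differently (tupasoth, timutmudwosim), so the final letter is not what conditions the rule; the number of vowels is.
"bupal" has 2 vowels. The stems with 2 vowels (rofaf → rofafoth, tupas → tupasoth, besev → besevoth) add -oth.
The other patterns: stems with 1 vowel delete the last vowel and add -um; stems with 3 vowels add ti- … -im around the stem.
So bupal → bupaloth.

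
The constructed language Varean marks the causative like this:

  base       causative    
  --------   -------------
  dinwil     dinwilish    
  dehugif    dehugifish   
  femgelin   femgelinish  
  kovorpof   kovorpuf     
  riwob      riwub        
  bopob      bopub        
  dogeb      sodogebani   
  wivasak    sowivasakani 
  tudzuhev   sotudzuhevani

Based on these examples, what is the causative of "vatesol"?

dehugif and kovorpof both end in -f yet inflect differently (dehugifish, kovorpuf), so the final letter is not what conditions the rule; the last vowel is.
"vatesol" has last vowel 'o'. The stems whose last vowel is 'o' (kovorpof → kovorpuf, riwob → riwub, bopob → bopub) change the last vowel to 'u'.
So vatesol → vatesul.

vatesul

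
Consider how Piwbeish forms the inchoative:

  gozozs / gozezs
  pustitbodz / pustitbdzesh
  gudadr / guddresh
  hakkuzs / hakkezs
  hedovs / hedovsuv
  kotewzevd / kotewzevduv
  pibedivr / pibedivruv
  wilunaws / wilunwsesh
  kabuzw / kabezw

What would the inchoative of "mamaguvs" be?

mamaguvsuv

"mamaguvs" has second-to-last letter 'v'. The stems whose second-to-last letter is 'v' (pibedivr → pibedivruv, hedovs → hedovsuv, kotewzevd → kotewzevduv) add -uv.
So mamaguvs → mamaguvsuv.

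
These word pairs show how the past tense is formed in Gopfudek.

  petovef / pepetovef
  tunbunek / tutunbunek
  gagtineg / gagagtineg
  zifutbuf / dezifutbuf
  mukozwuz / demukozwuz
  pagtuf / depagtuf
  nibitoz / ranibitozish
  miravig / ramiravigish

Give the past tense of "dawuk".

petovef and zifutbuf both end in -f yet inflect differently (pepetovef, dezifutbuf), so the final letter is not what conditions the rule; the last vowel is.
"dawuk" has last vowel 'u'. The stems whose last vowel is 'u' (zifutbuf → dezifutbuf, mukozwuz → demukozwuz, pagtuf → depagtuf) add the prefix de-.
So dawuk → dedawuk.

dedawuk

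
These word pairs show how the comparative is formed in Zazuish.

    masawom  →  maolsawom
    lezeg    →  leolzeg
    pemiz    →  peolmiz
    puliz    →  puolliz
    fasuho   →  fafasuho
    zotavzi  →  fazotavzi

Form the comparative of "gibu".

fagibu

masawom and fasuho both have last vowel 'o' yet inflect differently (maolsawom, fafasuho), so the last vowel is not what conditions the rule; whether the stem ends in a vowel or a consonant is.
"gibu" ends in a vowel. The stems ending in a vowel (fasuho → fafasuho, zotavzi → fazotavzi) add the prefix fa-.
So gibu → fagibu.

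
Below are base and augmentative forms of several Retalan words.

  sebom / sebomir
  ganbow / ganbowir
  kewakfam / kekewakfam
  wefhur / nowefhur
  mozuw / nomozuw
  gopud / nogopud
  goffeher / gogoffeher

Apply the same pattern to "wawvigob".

mozuw and ganbow both end in -w yet inflect differently (nomozuw, ganbowir), so the final letter is not what conditions the rule; the last vowel is.
"wawvigob" has last vowel 'o'. The stems whose last vowel is 'o' (ganbow → ganbowir, sebom → sebomir) add -ir.
So wawvigob → wawvigobir.

wawvigobir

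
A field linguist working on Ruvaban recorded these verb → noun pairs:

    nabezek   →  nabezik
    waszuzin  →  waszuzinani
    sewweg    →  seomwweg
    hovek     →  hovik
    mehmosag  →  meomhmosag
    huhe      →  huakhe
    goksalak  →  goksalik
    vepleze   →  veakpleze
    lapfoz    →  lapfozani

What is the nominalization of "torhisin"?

torhisinani

nabezek and sewweg both have last vowel 'e' yet inflect differently (nabezik, seomwweg), so the last vowel is not what conditions the rule; the final letter is.
"torhisin" ends in -n. The one such stem in the data (waszuzin → waszuzinani) adds -ani, so the same rule applies.
The other patterns: stems ending in -k change the last vowel to 'i'; stems ending in -g insert -om- after the first vowel; stems ending in -e insert -ak- after the first vowel.
So torhisin → torhisinani.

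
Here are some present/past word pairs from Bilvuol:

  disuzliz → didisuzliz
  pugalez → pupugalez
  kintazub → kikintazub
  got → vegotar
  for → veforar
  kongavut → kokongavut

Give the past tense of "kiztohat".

kikiztohat

kongavut and got both end in -t yet inflect differently (kokongavut, vegotar), so the final letter is not what conditions the rule; the number of vowels is.
"kiztohat" has 3 vowels. The stems with 3 vowels (kintazub → kikintazub, disuzliz → didisuzliz, pugalez → pupugalez) repeat the first consonant+vowel as a prefix.
The other pattern: stems with 1 vowel add ve- … -ar around the stem.
So kiztohat → kikiztohat.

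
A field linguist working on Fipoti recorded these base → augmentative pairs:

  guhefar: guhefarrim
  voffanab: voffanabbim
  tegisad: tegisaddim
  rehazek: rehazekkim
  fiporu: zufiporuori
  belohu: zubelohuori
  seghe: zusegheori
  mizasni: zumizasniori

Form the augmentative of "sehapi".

"sehapi" ends in a vowel. The stems ending in a vowel (fiporu → zufiporuori, belohu → zubelohuori, seghe → zusegheori) add zu- … -ori around the stem.
So sehapi → zusehapiori.

zusehapiori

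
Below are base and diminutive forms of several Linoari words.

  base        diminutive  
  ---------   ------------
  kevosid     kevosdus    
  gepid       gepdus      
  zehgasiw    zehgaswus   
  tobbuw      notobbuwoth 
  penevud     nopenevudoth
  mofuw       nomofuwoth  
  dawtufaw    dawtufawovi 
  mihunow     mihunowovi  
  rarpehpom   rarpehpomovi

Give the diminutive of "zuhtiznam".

zuhtiznamovi

zehgasiw and tobbuw both end in -w yet inflect differently (zehgaswus, notobbuwoth), so the final letter is not what conditions the rule; the last vowel is.
"zuhtiznam" has last vowel 'a'. The one such stem in the data (dawtufaw → dawtufawovi) adds -ovi, so the same rule applies.
The other patterns: stems whose last vowel is 'i' delete the last vowel and add -us; stems whose last vowel is 'u' add no- … -oth around the stem.
So zuhtiznam → zuhtiznamovi.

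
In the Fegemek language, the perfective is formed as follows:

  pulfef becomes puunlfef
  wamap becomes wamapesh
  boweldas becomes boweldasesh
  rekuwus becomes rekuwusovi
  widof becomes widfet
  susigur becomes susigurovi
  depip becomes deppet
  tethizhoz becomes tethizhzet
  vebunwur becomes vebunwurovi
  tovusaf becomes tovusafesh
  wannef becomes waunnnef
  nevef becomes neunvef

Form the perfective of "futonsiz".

futonszet

rekuwus and boweldas both end in -s yet inflect differently (rekuwusovi, boweldasesh), so the final letter is not what conditions the rule; the last vowel is.
"futonsiz" has last vowel 'i'. The one such stem in the data (depip → deppet) deletes the last vowel and adds -et (as do tethizhoz, widof), so the same rule applies.
So futonsiz → futonszet.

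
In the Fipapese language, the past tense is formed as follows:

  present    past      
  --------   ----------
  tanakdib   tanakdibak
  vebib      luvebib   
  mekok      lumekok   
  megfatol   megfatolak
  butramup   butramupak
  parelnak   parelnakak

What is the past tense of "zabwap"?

mekok and parelnak both end in -k yet inflect differently (lumekok, parelnakak), so the final letter is not what conditions the rule; the number of vowels is.
"zabwap" has 2 vowels. The stems with 2 vowels (mekok → lumekok, vebib → luvebib) add the prefix lu-.
The other pattern: stems with 3 vowels add -ak.
So zabwap → luzabwap.

luzabwap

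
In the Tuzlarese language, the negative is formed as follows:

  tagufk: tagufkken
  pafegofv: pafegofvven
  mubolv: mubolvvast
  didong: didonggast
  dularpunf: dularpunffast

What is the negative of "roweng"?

pafegofv and mubolv both end in -v yet inflect differently (pafegofvven, mubolvvast), so the final letter is not what conditions the rule; the second-to-last letter is.
"roweng" has second-to-last letter 'n'. The stems whose second-to-last letter is 'n' (didong → didonggast, dularpunf → dularpunffast) double the final consonant and add -ast.
The other pattern: stems whose second-to-last letter is 'f' double the final consonant and add -en.
So roweng → rowenggast.

rowenggast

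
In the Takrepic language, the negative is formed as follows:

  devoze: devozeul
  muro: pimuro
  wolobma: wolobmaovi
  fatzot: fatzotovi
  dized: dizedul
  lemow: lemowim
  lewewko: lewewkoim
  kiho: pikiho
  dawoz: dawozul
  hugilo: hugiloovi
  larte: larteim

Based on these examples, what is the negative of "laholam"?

laholamim

muro and lewewko both end in -o yet inflect differently (pimuro, lewewkoim), so the final letter is not what conditions the rule; the first letter is.
"laholam" begins with l-. The stems beginning with l- (lemow → lemowim, lewewko → lewewkoim, larte → larteim) add -im.
So laholam → laholamim.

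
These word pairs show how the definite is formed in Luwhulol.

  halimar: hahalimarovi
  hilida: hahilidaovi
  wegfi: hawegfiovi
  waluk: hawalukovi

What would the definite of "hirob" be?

hahirobovi

Every pair shown (halimar → hahalimarovi, hilida → hahilidaovi, wegfi → hawegfiovi, …) follows the same rule: add ha- … -ovi around the stem.
So hirob → hahirobovi.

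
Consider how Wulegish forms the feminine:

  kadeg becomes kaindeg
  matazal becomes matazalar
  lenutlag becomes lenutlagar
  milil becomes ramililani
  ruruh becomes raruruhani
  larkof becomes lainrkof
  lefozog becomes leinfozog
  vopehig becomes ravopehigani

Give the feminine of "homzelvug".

rahomzelvugani

vopehig and lenutlag both end in -g yet inflect differently (ravopehigani, lenutlagar), so the final letter is not what conditions the rule; the last vowel is.
"homzelvug" has last vowel 'u'. The one such stem in the data (ruruh → raruruhani) adds ra- … -ani around the stem, so the same rule applies.
The other patterns: stems whose last vowel is 'a' add -ar; stems whose last vowel is 'e' or 'o' insert -in- after the first vowel.
So homzelvug → rahomzelvugani.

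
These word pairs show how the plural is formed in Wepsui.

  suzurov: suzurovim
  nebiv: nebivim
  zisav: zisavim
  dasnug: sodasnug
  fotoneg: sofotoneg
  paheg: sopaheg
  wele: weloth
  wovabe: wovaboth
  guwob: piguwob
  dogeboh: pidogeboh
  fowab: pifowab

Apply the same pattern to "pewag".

sopewag

"pewag" ends in -g. The stems ending in -g (dasnug → sodasnug, fotoneg → sofotoneg, paheg → sopaheg) add the prefix so-.
So pewag → sopewag.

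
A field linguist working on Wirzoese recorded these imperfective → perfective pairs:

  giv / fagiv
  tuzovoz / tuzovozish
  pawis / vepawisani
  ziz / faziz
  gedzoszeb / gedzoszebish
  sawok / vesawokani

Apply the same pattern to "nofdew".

venofdewani

ziz and tuzovoz both end in -z yet inflect differently (faziz, tuzovozish), so the final letter is not what conditions the rule; the number of vowels is.
"nofdew" has 2 vowels. The stems with 2 vowels (pawis → vepawisani, sawok → vesawokani) add ve- … -ani around the stem.
The other patterns: stems with 1 vowel add the prefix fa-; stems with 3 vowels add -ish.
So nofdew → venofdewani.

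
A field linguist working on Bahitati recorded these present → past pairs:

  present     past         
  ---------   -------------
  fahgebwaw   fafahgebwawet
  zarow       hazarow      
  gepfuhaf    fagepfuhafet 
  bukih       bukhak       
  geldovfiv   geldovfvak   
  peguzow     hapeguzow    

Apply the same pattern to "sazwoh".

peguzow and fahgebwaw both end in -w yet inflect differently (hapeguzow, fafahgebwawet), so the final letter is not what conditions the rule; the last vowel is.
"sazwoh" has last vowel 'o'. The stems whose last vowel is 'o' (peguzow → hapeguzow, zarow → hazarow) add the prefix ha-.
The other patterns: stems whose last vowel is 'i' delete the last vowel and add -ak; stems whose last vowel is 'a' add fa- … -et around the stem.
So sazwoh → hasazwoh.

hasazwoh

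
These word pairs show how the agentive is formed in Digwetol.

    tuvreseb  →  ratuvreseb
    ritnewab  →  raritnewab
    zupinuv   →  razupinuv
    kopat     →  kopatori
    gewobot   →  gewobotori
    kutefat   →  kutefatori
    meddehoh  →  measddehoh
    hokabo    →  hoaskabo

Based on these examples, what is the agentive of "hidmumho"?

ritnewab and kopat both have last vowel 'a' yet inflect differently (raritnewab, kopatori), so the last vowel is not what conditions the rule; the final letter is.
"hidmumho" ends in -o. The one such stem in the data (hokabo → hoaskabo) inserts -as- after the first vowel (as does meddehoh), so the same rule applies.
The other patterns: stems ending in -b or -v add the prefix ra-; stems ending in -t add -ori.
So hidmumho → hiasdmumho.

hiasdmumho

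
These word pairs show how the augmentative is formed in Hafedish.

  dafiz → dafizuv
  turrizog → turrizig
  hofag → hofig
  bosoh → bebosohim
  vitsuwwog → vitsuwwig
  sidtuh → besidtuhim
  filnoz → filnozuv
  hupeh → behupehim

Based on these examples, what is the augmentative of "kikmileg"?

vitsuwwog and bosoh both have last vowel 'o' yet inflect differently (vitsuwwig, bebosohim), so the last vowel is not what conditions the rule; the final letter is.
"kikmileg" ends in -g. The stems ending in -g (vitsuwwog → vitsuwwig, turrizog → turrizig, hofag → hofig) change the last vowel to 'i'.
The other patterns: stems ending in -h add be- … -im around the stem; stems ending in -z add -uv.
So kikmileg → kikmilig.

kikmilig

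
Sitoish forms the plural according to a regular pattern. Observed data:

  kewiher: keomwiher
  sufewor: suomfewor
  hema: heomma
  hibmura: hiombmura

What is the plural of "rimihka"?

Every pair shown (kewiher → keomwiher, sufewor → suomfewor, hema → heomma, …) follows the same rule: insert -om- after the first vowel.
So rimihka → riommihka.

riommihka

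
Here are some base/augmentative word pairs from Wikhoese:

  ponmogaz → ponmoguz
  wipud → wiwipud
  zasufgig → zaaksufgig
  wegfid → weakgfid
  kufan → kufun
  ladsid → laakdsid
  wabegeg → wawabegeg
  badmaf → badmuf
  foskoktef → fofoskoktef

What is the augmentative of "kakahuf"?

"kakahuf" has last vowel 'u'. The one such stem in the data (wipud → wiwipud) repeats the first consonant+vowel as a prefix (as do wabegeg, foskoktef), so the same rule applies.
The other patterns: stems whose last vowel is 'a' change the last vowel to 'u'; stems whose last vowel is 'i' insert -ak- after the first vowel.
So kakahuf → kakakahuf.

kakakahuf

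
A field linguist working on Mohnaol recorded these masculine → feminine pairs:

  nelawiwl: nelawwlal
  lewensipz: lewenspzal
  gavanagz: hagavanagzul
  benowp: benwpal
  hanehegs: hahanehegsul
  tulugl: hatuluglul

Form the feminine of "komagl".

gavanagz and lewensipz both end in -z yet inflect differently (hagavanagzul, lewenspzal), so the final letter is not what conditions the rule; the second-to-last letter is.
"komagl" has second-to-last letter 'g'. The stems whose second-to-last letter is 'g' (gavanagz → hagavanagzul, hanehegs → hahanehegsul, tulugl → hatuluglul) add ha- … -ul around the stem.
So komagl → hakomaglul.

hakomaglul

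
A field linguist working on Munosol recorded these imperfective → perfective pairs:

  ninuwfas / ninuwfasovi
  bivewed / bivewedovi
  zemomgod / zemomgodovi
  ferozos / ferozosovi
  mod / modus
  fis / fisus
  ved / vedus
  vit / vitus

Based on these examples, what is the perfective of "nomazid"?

mod and bivewed both end in -d yet inflect differently (modus, bivewedovi), so the final letter is not what conditions the rule; the number of vowels is.
"nomazid" has 3 vowels. The stems with 3 vowels (bivewed → bivewedovi, ninuwfas → ninuwfasovi, zemomgod → zemomgodovi) add -ovi.
The other pattern: stems with 1 vowel add -us.
So nomazid → nomazidovi.

nomazidovi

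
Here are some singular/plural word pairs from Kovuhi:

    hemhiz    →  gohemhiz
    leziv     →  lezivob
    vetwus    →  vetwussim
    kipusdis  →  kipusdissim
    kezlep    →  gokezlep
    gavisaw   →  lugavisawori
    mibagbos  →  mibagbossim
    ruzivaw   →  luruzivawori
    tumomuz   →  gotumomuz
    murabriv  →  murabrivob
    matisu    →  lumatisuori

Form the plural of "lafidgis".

leziv and hemhiz both have last vowel 'i' yet inflect differently (lezivob, gohemhiz), so the last vowel is not what conditions the rule; the final letter is.
"lafidgis" ends in -s. The stems ending in -s (kipusdis → kipusdissim, vetwus → vetwussim, mibagbos → mibagbossim) double the final consonant and add -im.
The other patterns: stems ending in -v add -ob; stems ending in -p or -z add the prefix go-; stems ending in -u or -w add lu- … -ori around the stem.
So lafidgis → lafidgissim.

lafidgissim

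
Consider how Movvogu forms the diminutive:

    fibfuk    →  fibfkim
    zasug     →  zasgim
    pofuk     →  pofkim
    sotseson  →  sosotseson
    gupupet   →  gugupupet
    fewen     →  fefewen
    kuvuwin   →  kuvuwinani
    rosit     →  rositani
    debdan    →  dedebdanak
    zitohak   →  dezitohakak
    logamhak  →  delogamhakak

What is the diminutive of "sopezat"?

desopezatak

sotseson and kuvuwin both end in -n yet inflect differently (sosotseson, kuvuwinani), so the final letter is not what conditions the rule; the last vowel is.
"sopezat" has last vowel 'a'. The stems whose last vowel is 'a' (debdan → dedebdanak, zitohak → dezitohakak, logamhak → delogamhakak) add de- … -ak around the stem.
So sopezat → desopezatak.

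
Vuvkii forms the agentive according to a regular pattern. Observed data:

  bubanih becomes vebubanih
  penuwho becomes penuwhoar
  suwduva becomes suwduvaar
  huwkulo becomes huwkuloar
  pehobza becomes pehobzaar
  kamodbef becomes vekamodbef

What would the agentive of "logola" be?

logolaar

"logola" ends in a vowel. The stems ending in a vowel (huwkulo → huwkuloar, penuwho → penuwhoar, pehobza → pehobzaar) add -ar.
The other pattern: stems ending in a consonant add the prefix ve-.
So logola → logolaar.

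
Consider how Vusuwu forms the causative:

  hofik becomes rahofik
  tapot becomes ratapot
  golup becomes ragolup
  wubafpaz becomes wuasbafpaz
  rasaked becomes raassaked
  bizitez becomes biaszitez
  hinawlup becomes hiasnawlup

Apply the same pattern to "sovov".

rasovov

golup and hinawlup both end in -p yet inflect differently (ragolup, hiasnawlup), so the final letter is not what conditions the rule; the number of vowels is.
"sovov" has 2 vowels. The stems with 2 vowels (hofik → rahofik, tapot → ratapot, golup → ragolup) add the prefix ra-.
So sovov → rasovov.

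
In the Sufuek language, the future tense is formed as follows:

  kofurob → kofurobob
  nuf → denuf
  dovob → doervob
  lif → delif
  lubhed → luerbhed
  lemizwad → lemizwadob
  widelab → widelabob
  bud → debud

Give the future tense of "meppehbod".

meppehbodob

bud and lubhed both end in -d yet inflect differently (debud, luerbhed), so the final letter is not what conditions the rule; the number of vowels is.
"meppehbod" has 3 vowels. The stems with 3 vowels (widelab → widelabob, lemizwad → lemizwadob, kofurob → kofurobob) add -ob.
The other patterns: stems with 1 vowel add the prefix de-; stems with 2 vowels insert -er- after the first vowel.
So meppehbod → meppehbodob.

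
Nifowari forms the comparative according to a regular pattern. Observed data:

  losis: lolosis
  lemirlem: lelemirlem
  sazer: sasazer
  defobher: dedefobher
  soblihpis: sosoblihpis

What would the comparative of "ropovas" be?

Every pair shown (losis → lolosis, lemirlem → lelemirlem, sazer → sasazer, …) follows the same rule: repeat the first consonant+vowel as a prefix.
So ropovas → roropovas.

roropovas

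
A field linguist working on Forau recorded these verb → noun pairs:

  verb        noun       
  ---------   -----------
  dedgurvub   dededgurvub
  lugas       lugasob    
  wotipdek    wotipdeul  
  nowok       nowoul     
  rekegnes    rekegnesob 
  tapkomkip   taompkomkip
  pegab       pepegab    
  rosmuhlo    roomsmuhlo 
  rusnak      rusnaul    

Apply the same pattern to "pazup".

"pazup" ends in -p. The one such stem in the data (tapkomkip → taompkomkip) inserts -om- after the first vowel (as does rosmuhlo), so the same rule applies.
The other patterns: stems ending in -s add -ob; stems ending in -k drop the final letter and add -ul; stems ending in -b repeat the first consonant+vowel as a prefix.
So pazup → paomzup.

paomzup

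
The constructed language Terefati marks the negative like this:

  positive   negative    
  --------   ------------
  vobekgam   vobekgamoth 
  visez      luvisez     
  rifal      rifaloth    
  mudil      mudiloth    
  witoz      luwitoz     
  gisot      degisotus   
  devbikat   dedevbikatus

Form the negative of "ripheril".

ripheriloth

witoz and gisot both have last vowel 'o' yet inflect differently (luwitoz, degisotus), so the last vowel is not what conditions the rule; the final letter is.
"ripheril" ends in -l. The stems ending in -l (rifal → rifaloth, mudil → mudiloth) add -oth.
The other patterns: stems ending in -z add the prefix lu-; stems ending in -t add de- … -us around the stem.
So ripheril → ripheriloth.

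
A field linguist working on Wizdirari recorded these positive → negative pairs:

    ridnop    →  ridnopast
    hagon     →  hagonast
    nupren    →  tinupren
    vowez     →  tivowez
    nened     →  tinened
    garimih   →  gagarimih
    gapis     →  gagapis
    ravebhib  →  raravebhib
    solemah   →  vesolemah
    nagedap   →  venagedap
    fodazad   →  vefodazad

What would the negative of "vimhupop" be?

vimhupopast

"vimhupop" has last vowel 'o'. The stems whose last vowel is 'o' (ridnop → ridnopast, hagon → hagonast) add -ast.
The other patterns: stems whose last vowel is 'e' add the prefix ti-; stems whose last vowel is 'i' repeat the first consonant+vowel as a prefix; stems whose last vowel is 'a' add the prefix ve-.
So vimhupop → vimhupopast.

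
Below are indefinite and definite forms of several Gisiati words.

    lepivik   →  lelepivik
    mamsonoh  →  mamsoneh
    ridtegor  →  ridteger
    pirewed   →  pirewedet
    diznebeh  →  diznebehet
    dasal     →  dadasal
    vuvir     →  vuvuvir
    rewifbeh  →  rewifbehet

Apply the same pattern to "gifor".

gifer

"gifor" has last vowel 'o'. The stems whose last vowel is 'o' (ridtegor → ridteger, mamsonoh → mamsoneh) change the last vowel to 'e'.
So gifor → gifer.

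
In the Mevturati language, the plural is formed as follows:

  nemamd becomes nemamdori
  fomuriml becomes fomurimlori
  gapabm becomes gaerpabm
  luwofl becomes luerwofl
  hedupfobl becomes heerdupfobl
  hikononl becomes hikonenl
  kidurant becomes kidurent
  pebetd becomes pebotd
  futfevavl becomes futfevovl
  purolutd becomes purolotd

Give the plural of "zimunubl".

"zimunubl" has second-to-last letter 'b'. The stems whose second-to-last letter is 'b' (gapabm → gaerpabm, hedupfobl → heerdupfobl) insert -er- after the first vowel.
The other patterns: stems whose second-to-last letter is 'm' add -ori; stems whose second-to-last letter is 'n' change the last vowel to 'e'; stems whose second-to-last letter is 't' or 'v' change the last vowel to 'o'.
So zimunubl → ziermunubl.

ziermunubl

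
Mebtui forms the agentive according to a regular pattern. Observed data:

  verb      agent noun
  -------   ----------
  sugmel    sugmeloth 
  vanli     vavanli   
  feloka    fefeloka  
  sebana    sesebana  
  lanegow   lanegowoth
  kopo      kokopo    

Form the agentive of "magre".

mamagre

kopo and lanegow both have last vowel 'o' yet inflect differently (kokopo, lanegowoth), so the last vowel is not what conditions the rule; whether the stem ends in a vowel or a consonant is.
"magre" ends in a vowel. The stems ending in a vowel (sebana → sesebana, kopo → kokopo, vanli → vavanli) repeat the first consonant+vowel as a prefix.
The other pattern: stems ending in a consonant add -oth.
So magre → mamagre.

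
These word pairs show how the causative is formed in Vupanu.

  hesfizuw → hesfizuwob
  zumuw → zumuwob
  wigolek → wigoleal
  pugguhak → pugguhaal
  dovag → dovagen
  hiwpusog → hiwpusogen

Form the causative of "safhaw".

safhawob

pugguhak and dovag both have last vowel 'a' yet inflect differently (pugguhaal, dovagen), so the last vowel is not what conditions the rule; the final letter is.
"safhaw" ends in -w. The stems ending in -w (hesfizuw → hesfizuwob, zumuw → zumuwob) add -ob.
The other patterns: stems ending in -k drop the final letter and add -al; stems ending in -g add -en.
So safhaw → safhawob.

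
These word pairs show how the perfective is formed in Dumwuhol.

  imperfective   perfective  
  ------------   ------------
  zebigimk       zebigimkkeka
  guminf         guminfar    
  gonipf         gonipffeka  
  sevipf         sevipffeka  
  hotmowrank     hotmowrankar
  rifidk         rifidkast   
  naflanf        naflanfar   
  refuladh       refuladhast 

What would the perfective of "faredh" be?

faredhast

hotmowrank and rifidk both end in -k yet inflect differently (hotmowrankar, rifidkast), so the final letter is not what conditions the rule; the second-to-last letter is.
"faredh" has second-to-last letter 'd'. The stems whose second-to-last letter is 'd' (rifidk → rifidkast, refuladh → refuladhast) add -ast.
So faredh → faredhast.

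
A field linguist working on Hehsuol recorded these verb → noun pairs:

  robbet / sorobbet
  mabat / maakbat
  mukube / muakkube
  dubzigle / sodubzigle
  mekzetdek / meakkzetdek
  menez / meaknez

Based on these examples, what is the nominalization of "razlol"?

sorazlol

mukube and dubzigle both end in -e yet inflect differently (muakkube, sodubzigle), so the final letter is not what conditions the rule; the first letter is.
"razlol" begins with r-. The one such stem in the data (robbet → sorobbet) adds the prefix so-, so the same rule applies.
So razlol → sorazlol.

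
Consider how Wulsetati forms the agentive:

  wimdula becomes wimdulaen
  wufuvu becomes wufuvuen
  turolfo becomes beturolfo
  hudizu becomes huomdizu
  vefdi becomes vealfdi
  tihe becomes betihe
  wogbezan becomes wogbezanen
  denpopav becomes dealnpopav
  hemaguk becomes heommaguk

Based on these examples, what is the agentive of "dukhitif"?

hudizu and wufuvu both end in -u yet inflect differently (huomdizu, wufuvuen), so the final letter is not what conditions the rule; the first letter is.
"dukhitif" begins with d-. The one such stem in the data (denpopav → dealnpopav) inserts -al- after the first vowel (as does vefdi), so the same rule applies.
So dukhitif → dualkhitif.

dualkhitif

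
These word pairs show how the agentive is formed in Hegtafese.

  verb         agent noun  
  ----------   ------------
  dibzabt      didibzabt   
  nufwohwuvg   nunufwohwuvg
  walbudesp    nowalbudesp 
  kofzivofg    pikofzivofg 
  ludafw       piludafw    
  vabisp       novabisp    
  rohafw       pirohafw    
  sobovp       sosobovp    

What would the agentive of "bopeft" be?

pibopeft

vabisp and sobovp both end in -p yet inflect differently (novabisp, sosobovp), so the final letter is not what conditions the rule; the second-to-last letter is.
"bopeft" has second-to-last letter 'f'. The stems whose second-to-last letter is 'f' (kofzivofg → pikofzivofg, rohafw → pirohafw, ludafw → piludafw) add the prefix pi-.
The other patterns: stems whose second-to-last letter is 's' add the prefix no-; stems whose second-to-last letter is 'b' or 'v' repeat the first consonant+vowel as a prefix.
So bopeft → pibopeft.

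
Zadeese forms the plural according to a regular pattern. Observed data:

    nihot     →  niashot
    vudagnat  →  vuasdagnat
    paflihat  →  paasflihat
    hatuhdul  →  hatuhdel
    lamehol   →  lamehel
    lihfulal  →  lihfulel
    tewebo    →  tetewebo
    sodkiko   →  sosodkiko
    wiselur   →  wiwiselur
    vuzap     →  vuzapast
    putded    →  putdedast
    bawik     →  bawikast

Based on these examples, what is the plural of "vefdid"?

nihot and lamehol both have last vowel 'o' yet inflect differently (niashot, lamehel), so the last vowel is not what conditions the rule; the final letter is.
"vefdid" ends in -d. The one such stem in the data (putded → putdedast) adds -ast, so the same rule applies.
The other patterns: stems ending in -t insert -as- after the first vowel; stems ending in -l change the last vowel to 'e'; stems ending in -o or -r repeat the first consonant+vowel as a prefix.
So vefdid → vefdidast.

vefdidast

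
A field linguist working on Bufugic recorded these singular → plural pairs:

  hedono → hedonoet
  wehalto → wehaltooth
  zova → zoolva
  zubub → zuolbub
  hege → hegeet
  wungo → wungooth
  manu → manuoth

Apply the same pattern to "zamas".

zaolmas

hedono and wehalto both end in -o yet inflect differently (hedonoet, wehaltooth), so the final letter is not what conditions the rule; the first letter is.
"zamas" begins with z-. The stems beginning with z- (zova → zoolva, zubub → zuolbub) insert -ol- after the first vowel.
So zamas → zaolmas.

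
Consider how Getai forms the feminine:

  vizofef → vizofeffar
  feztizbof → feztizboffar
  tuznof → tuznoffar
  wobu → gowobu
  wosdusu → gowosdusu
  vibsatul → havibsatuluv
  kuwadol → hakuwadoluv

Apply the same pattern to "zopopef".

wobu and vibsatul both have last vowel 'u' yet inflect differently (gowobu, havibsatuluv), so the last vowel is not what conditions the rule; the final letter is.
"zopopef" ends in -f. The stems ending in -f (vizofef → vizofeffar, feztizbof → feztizboffar, tuznof → tuznoffar) double the final consonant and add -ar.
The other patterns: stems ending in -u add the prefix go-; stems ending in -l add ha- … -uv around the stem.
So zopopef → zopopeffar.

zopopeffar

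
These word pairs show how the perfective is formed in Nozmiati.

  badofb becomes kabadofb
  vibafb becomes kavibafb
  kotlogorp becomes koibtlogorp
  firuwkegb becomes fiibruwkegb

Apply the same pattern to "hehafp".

badofb and firuwkegb both end in -b yet inflect differently (kabadofb, fiibruwkegb), so the final letter is not what conditions the rule; the second-to-last letter is.
"hehafp" has second-to-last letter 'f'. The stems whose second-to-last letter is 'f' (badofb → kabadofb, vibafb → kavibafb) add the prefix ka-.
So hehafp → kahehafp.

kahehafp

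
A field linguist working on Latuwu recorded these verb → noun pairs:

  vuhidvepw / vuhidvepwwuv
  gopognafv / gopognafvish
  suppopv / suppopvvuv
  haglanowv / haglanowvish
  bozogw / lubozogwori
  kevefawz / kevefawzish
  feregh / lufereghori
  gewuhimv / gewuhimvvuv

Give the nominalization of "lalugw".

lulalugwori

vuhidvepw and bozogw both end in -w yet inflect differently (vuhidvepwwuv, lubozogwori), so the final letter is not what conditions the rule; the second-to-last letter is.
"lalugw" has second-to-last letter 'g'. The stems whose second-to-last letter is 'g' (feregh → lufereghori, bozogw → lubozogwori) add lu- … -ori around the stem.
So lalugw → lulalugwori.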